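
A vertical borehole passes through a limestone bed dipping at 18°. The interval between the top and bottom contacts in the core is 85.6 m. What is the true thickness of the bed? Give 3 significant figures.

True thickness t = h · cos(dip) = 85.6 × cos 18°
t = 85.6 × 0.9511 = 81.410 m

81.4 m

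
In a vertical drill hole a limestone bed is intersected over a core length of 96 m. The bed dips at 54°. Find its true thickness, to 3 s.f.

56.4 m

True thickness t = h · cos(dip) = 96 × cos 54°
t = 96 × 0.5878 = 56.427 m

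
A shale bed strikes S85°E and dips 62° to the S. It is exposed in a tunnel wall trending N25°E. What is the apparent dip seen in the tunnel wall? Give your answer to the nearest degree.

60°

Angle between strike (S85°E) and section (N25°E): β = 70°.
tan α = tan 62° × sin 70° = 1.8807 × 0.9397 = 1.7673
α = arctan(1.7673) = 60.50°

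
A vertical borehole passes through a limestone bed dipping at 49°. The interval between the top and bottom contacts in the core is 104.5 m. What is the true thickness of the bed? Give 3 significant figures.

True thickness t = h · cos(dip) = 104.5 × cos 49°
t = 104.5 × 0.6561 = 68.558 m

68.6 m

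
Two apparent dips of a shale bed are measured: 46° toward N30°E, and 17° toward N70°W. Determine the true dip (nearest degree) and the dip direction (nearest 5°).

true dip 49°, dip direction 005°

Each apparent-dip line lies in the plane. As unit vectors (x east, y north, z up), v₁ plunges 46°→N30°E and v₂ plunges 17°→N70°W.
n = v₁ × v₂ = (0.059, 0.748, 0.654) (taken with n_z > 0).
True dip = arccos(n_z / |n|) = arccos(0.6572) = 48.9°.
The horizontal component of n points toward azimuth atan2(n_x, n_y) = 5°, the dip direction.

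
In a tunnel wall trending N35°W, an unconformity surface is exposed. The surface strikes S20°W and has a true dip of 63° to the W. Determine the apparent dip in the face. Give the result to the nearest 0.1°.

The strike is S20°W and the section trends N35°W; the acute angle between them is β = 55°.
tan α = tan 63° × sin 55° = 1.9626 × 0.8192 = 1.6077
α = arctan(1.6077) = 58.12°

58.1°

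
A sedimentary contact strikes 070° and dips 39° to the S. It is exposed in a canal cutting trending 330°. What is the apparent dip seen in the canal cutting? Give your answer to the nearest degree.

The strike is 070° and the section trends 330°; the acute angle between them is β = 80°.
tan α = tan 39° × sin 80° = 0.8098 × 0.9848 = 0.7975
apparent dip = arctan 0.7975 = 38.57°

39°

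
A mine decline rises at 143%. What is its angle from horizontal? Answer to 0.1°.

55.0°

tan θ = 143/100 = 1.4300
θ = arctan(1.4300) = 55.03°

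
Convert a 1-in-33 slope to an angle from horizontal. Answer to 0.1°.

1.7°

tan θ = 1/33 = 0.0303
θ = arctan(0.0303) = 1.74°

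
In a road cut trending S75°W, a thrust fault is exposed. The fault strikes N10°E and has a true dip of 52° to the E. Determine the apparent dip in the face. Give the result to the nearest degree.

49°

Angle between strike (N10°E) and section (S75°W): β = 65°.
tan α = tan 52° × sin 65° = 1.2799 × 0.9063 = 1.1600
apparent dip = arctan 1.1600 = 49.24°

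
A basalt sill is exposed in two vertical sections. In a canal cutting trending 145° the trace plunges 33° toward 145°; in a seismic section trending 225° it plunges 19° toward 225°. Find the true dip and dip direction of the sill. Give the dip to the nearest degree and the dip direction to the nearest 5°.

true dip 35°, dip direction 165°

The two traces are lines in the plane: v₁ = (sin 145°·cos 33°, cos 145°·cos 33°, −sin 33°), v₂ = (sin 225°·cos 19°, cos 225°·cos 19°, −sin 19°).
n = v₁ × v₂ = (0.140, -0.521, 0.781) (taken with n_z > 0).
True dip = arccos(n_z / |n|) = arccos(0.8228) = 34.6°.
Dip direction = azimuth of (n_x, n_y) = atan2(0.140, -0.521) = 165°.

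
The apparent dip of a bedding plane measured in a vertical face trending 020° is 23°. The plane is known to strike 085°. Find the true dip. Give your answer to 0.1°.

25.1°

β = acute angle between strike 085° and section 020° = 65°.
tan(true dip) = tan 23° / sin 65° = 0.4684
true dip = arctan 0.4684 = 25.10°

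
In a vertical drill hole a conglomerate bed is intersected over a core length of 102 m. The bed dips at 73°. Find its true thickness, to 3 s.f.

29.8 m

True thickness t = h · cos(dip) = 102 × cos 73°
t = 102 × 0.2924 = 29.822 m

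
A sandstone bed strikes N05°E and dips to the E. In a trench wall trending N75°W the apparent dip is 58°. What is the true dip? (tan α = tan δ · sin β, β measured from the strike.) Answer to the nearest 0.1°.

β = acute angle between strike N05°E and section N75°W = 80°.
tan(true dip) = tan 58° / sin 80° = 1.6250
true dip = arctan 1.6250 = 58.39°

58.4°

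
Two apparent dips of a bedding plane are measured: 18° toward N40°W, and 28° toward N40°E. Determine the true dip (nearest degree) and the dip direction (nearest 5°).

true dip 30°, dip direction 015°

Represent each trace as a vector plunging at its apparent dip toward its trend (east-north-up frame): v₁ = (-0.611, 0.729, -0.309), v₂ = (0.568, 0.676, -0.469).
Cross product v₁ × v₂ gives the pole to the plane: n ∝ (0.133, 0.462, 0.827).
tan δ = √(n_x²+n_y²)/n_z = 0.481/0.827, so δ = 30.2°.
The horizontal component of n points toward azimuth atan2(n_x, n_y) = 16°, the dip direction.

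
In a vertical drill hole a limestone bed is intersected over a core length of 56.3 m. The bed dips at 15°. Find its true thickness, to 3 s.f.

True thickness t = h · cos(dip) = 56.3 × cos 15°
t = 56.3 × 0.9659 = 54.382 m

54.4 m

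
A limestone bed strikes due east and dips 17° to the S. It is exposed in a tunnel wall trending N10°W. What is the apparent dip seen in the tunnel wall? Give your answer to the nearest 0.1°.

The strike is due east and the section trends N10°W; the acute angle between them is β = 80°.
tan(apparent dip) = tan 17° · sin 80° = 0.3011
apparent dip = arctan 0.3011 = 16.76°

16.8°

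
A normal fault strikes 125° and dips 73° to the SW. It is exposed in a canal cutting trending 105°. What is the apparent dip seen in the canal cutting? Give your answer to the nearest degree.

The strike is 125° and the section trends 105°; the acute angle between them is β = 20°.
tan(apparent dip) = tan 73° · sin 20° = 1.1187
apparent dip = arctan 1.1187 = 48.21°

48°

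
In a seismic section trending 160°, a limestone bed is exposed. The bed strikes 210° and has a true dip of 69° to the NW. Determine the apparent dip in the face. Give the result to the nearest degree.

The strike is 210° and the section trends 160°; the acute angle between them is β = 50°.
tan α = tan 69° × sin 50° = 2.6051 × 0.7660 = 1.9956
apparent dip = arctan 1.9956 = 63.38°

63°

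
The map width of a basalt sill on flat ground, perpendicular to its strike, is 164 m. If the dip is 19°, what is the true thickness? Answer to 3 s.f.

True thickness t = w · sin(dip) = 164 × sin 19°
t = 164 × 0.3256 = 53.393 m

53.4 m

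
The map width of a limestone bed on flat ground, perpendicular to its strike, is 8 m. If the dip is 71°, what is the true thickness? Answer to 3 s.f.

7.56 m

True thickness t = w · sin(dip) = 8 × sin 71°
t = 8 × 0.9455 = 7.564 m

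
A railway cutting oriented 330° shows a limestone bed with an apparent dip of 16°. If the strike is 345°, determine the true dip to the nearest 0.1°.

47.9°

The section is 15° from the strike.
tan δ = tan α / sin β = tan 16° / sin 15° = 0.2867 / 0.2588 = 1.1079
true dip = arctan 1.1079 = 47.93°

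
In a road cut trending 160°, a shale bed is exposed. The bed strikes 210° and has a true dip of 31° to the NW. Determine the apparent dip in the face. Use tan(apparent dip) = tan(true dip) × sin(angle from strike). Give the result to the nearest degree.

25°

The strike is 210° and the section trends 160°; the acute angle between them is β = 50°.
tan α = tan 31° × sin 50° = 0.6009 × 0.7660 = 0.4603
α = arctan(0.4603) = 24.72°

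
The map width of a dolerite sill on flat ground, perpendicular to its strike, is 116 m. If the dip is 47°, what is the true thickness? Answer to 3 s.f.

True thickness t = w · sin(dip) = 116 × sin 47°
t = 116 × 0.7314 = 84.837 m

84.8 m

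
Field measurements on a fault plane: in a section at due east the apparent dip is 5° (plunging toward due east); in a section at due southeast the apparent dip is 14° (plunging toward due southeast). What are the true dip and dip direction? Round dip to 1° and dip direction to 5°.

true dip 16°, dip direction 160°

Represent each trace as a vector plunging at its apparent dip toward its trend (east-north-up frame): v₁ = (0.996, 0.000, -0.087), v₂ = (0.686, -0.686, -0.242).
The plane normal is n = v₁ × v₂ ∝ (0.060, -0.181, 0.683).
Dip δ = arctan(|n_h|/n_z) = arctan(0.191/0.683) = 15.6°.
Dip direction = atan2(0.060, -0.181) = 162° (azimuth of n's horizontal projection).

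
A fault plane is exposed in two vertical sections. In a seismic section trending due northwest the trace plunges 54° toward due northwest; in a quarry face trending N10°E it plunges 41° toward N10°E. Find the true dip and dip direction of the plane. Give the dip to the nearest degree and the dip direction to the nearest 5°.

Represent each trace as a vector plunging at its apparent dip toward its trend (east-north-up frame): v₁ = (-0.416, 0.416, -0.809), v₂ = (0.131, 0.743, -0.656).
The plane normal is n = v₁ × v₂ ∝ (-0.329, 0.379, 0.363).
True dip = arccos(n_z / |n|) = arccos(0.5868) = 54.1°.
Dip direction = atan2(-0.329, 0.379) = 319° (azimuth of n's horizontal projection).

true dip 54°, dip direction 320°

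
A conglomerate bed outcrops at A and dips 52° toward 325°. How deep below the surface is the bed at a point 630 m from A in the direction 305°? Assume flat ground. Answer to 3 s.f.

758 m

The hole lies 20° from the dip direction, so the down-dip offset is 630 × cos 20° = 592.01 m.
Depth = down-dip offset × tan(dip) = 592.01 × tan 52° = 592.01 × 1.2799
Depth = 757.73 m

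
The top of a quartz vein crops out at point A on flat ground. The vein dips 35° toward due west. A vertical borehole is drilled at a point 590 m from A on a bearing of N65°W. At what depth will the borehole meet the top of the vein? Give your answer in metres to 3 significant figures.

374 m

The hole lies 25° from the dip direction, so the down-dip offset is 590 × cos 25° = 534.72 m.
Depth = down-dip offset × tan(dip) = 534.72 × tan 35° = 534.72 × 0.7002
Depth = 374.42 m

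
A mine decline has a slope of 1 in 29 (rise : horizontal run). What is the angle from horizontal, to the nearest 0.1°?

tan θ = 1/29 = 0.0345
θ = arctan(0.0345) = 1.97°

2.0°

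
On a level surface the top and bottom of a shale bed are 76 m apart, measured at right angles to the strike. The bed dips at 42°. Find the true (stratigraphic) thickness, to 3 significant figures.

50.9 m

True thickness t = w · sin(dip) = 76 × sin 42°
t = 76 × 0.6691 = 50.854 m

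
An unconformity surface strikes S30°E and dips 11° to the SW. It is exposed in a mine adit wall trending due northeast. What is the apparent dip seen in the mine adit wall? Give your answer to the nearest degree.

11°

Angle between strike (S30°E) and section (due northeast): β = 75°.
tan α = tan 11° × sin 75° = 0.1944 × 0.9659 = 0.1878
α = arctan(0.1878) = 10.63°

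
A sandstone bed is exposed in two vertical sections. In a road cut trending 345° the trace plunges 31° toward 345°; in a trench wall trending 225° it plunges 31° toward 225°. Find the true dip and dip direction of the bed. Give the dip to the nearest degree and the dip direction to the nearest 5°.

true dip 50°, dip direction 285°

Represent each trace as a vector plunging at its apparent dip toward its trend (east-north-up frame): v₁ = (-0.222, 0.828, -0.515), v₂ = (-0.606, -0.606, -0.515).
Cross product v₁ × v₂ gives the pole to the plane: n ∝ (-0.739, 0.198, 0.636).
tan δ = √(n_x²+n_y²)/n_z = 0.765/0.636, so δ = 50.2°.
Dip direction = azimuth of (n_x, n_y) = atan2(-0.739, 0.198) = 285°.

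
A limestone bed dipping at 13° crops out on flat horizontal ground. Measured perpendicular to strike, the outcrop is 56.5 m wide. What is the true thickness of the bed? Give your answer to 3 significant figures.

True thickness t = w · sin(dip) = 56.5 × sin 13°
t = 56.5 × 0.2250 = 12.710 m

12.7 m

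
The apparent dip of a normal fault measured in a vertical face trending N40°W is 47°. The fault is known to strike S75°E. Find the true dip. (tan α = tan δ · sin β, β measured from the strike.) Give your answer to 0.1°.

The section is 35° from the strike.
tan δ = tan α / sin β = tan 47° / sin 35° = 1.0724 / 0.5736 = 1.8696
δ = arctan(1.8696) = 61.86°

61.9°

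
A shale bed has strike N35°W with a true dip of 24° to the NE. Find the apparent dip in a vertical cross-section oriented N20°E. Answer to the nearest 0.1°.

20.0°

The section lies 55° from the strike.
tan(apparent dip) = tan 24° · sin 55° = 0.3647
apparent dip = arctan 0.3647 = 20.04°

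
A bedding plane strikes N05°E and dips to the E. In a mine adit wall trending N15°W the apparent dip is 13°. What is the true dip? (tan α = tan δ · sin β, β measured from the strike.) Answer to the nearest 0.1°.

34.0°

β = acute angle between strike N05°E and section N15°W = 20°.
tan δ = tan α / sin β = tan 13° / sin 20° = 0.2309 / 0.3420 = 0.6750
δ = arctan(0.6750) = 34.02°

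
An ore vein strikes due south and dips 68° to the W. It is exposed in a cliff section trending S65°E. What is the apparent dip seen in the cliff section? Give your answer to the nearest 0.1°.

Angle between strike (due south) and section (S65°E): β = 65°.
tan α = tan 68° × sin 65° = 2.4751 × 0.9063 = 2.2432
α = arctan(2.2432) = 65.97°

66.0°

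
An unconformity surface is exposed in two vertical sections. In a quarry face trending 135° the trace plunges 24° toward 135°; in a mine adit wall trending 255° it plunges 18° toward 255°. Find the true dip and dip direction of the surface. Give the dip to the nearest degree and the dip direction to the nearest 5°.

The two traces are lines in the plane: v₁ = (sin 135°·cos 24°, cos 135°·cos 24°, −sin 24°), v₂ = (sin 255°·cos 18°, cos 255°·cos 18°, −sin 18°).
n = v₁ × v₂ = (-0.099, -0.573, 0.752) (taken with n_z > 0).
True dip = arccos(n_z / |n|) = arccos(0.7911) = 37.7°.
Dip direction = atan2(-0.099, -0.573) = 190° (azimuth of n's horizontal projection).

true dip 38°, dip direction 190°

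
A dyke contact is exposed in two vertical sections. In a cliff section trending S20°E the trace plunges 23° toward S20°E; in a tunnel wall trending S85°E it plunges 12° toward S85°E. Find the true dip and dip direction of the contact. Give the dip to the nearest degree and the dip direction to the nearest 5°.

true dip 23°, dip direction 155°

The two traces are lines in the plane: v₁ = (sin 160°·cos 23°, cos 160°·cos 23°, −sin 23°), v₂ = (sin 95°·cos 12°, cos 95°·cos 12°, −sin 12°).
The plane normal is n = v₁ × v₂ ∝ (0.147, -0.315, 0.816).
tan δ = √(n_x²+n_y²)/n_z = 0.348/0.816, so δ = 23.1°.
Dip direction = azimuth of (n_x, n_y) = atan2(0.147, -0.315) = 155°.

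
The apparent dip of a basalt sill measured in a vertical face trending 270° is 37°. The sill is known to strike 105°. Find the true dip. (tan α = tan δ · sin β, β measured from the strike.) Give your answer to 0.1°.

The section is 15° from the strike.
tan(true dip) = tan 37° / sin 15° = 2.9115
true dip = arctan 2.9115 = 71.04°

71.0°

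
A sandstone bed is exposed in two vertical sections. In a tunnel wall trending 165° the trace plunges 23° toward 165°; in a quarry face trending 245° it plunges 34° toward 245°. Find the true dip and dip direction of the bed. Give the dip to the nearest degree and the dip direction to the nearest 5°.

true dip 37°, dip direction 220°

Represent each trace as a vector plunging at its apparent dip toward its trend (east-north-up frame): v₁ = (0.238, -0.889, -0.391), v₂ = (-0.751, -0.350, -0.559).
n = v₁ × v₂ = (-0.360, -0.427, 0.752) (taken with n_z > 0).
True dip = arccos(n_z / |n|) = arccos(0.8026) = 36.6°.
Dip direction = azimuth of (n_x, n_y) = atan2(-0.360, -0.427) = 220°.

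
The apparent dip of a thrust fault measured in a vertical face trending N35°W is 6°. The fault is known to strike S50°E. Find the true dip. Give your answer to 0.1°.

22.1°

The section is 15° from the strike.
tan δ = tan α / sin β = tan 6° / sin 15° = 0.1051 / 0.2588 = 0.4061
true dip = arctan 0.4061 = 22.10°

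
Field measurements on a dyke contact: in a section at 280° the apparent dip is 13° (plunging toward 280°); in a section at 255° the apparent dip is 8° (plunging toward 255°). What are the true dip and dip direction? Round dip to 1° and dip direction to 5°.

true dip 16°, dip direction 315°

Each apparent-dip line lies in the plane. As unit vectors (x east, y north, z up), v₁ plunges 13°→280° and v₂ plunges 8°→255°.
n = v₁ × v₂ = (-0.081, 0.082, 0.408) (taken with n_z > 0).
tan δ = √(n_x²+n_y²)/n_z = 0.115/0.408, so δ = 15.8°.
Dip direction = atan2(-0.081, 0.082) = 315° (azimuth of n's horizontal projection).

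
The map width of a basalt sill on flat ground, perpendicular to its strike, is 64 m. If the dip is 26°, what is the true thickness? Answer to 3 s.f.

True thickness t = w · sin(dip) = 64 × sin 26°
t = 64 × 0.4384 = 28.056 m

28.1 m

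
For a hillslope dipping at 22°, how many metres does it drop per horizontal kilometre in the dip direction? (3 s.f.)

404 m

drop per km = 1000 × tan 22° = 1000 × 0.4040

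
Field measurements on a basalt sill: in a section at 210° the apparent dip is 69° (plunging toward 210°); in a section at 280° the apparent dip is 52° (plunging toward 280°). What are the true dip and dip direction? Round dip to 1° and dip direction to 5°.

Each apparent-dip line lies in the plane. As unit vectors (x east, y north, z up), v₁ plunges 69°→210° and v₂ plunges 52°→280°.
The plane normal is n = v₁ × v₂ ∝ (-0.344, -0.425, 0.207).
True dip = arccos(n_z / |n|) = arccos(0.3545) = 69.2°.
Dip direction = azimuth of (n_x, n_y) = atan2(-0.344, -0.425) = 219°.

true dip 69°, dip direction 220°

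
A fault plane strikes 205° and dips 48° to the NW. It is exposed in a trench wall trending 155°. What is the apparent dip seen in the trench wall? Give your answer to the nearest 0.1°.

40.4°

The section lies 50° from the strike.
tan(apparent dip) = tan 48° · sin 50° = 0.8508
α = arctan(0.8508) = 40.39°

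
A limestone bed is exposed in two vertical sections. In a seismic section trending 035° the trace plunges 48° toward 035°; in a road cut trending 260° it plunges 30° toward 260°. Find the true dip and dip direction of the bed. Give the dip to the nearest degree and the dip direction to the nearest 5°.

true dip 66°, dip direction 335°

The two traces are lines in the plane: v₁ = (sin 35°·cos 48°, cos 35°·cos 48°, −sin 48°), v₂ = (sin 260°·cos 30°, cos 260°·cos 30°, −sin 30°).
n = v₁ × v₂ = (-0.386, 0.826, 0.410) (taken with n_z > 0).
tan δ = √(n_x²+n_y²)/n_z = 0.911/0.410, so δ = 65.8°.
Dip direction = atan2(-0.386, 0.826) = 335° (azimuth of n's horizontal projection).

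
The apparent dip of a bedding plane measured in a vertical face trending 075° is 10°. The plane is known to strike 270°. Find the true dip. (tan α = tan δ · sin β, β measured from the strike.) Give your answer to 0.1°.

β = acute angle between strike 270° and section 075° = 15°.
tan(true dip) = tan 10° / sin 15° = 0.6813
δ = arctan(0.6813) = 34.27°

34.3°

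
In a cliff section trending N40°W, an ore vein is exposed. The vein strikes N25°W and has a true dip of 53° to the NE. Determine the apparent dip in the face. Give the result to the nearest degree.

19°

The section lies 15° from the strike.
tan α = tan 53° × sin 15° = 1.3270 × 0.2588 = 0.3435
apparent dip = arctan 0.3435 = 18.96°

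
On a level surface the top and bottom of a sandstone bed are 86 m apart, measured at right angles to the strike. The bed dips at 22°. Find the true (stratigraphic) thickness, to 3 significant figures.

True thickness t = w · sin(dip) = 86 × sin 22°
t = 86 × 0.3746 = 32.216 m

32.2 m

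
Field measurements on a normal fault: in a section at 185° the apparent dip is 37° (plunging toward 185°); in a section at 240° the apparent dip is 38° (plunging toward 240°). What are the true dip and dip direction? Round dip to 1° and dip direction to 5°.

true dip 41°, dip direction 215°

Each apparent-dip line lies in the plane. As unit vectors (x east, y north, z up), v₁ plunges 37°→185° and v₂ plunges 38°→240°.
Cross product v₁ × v₂ gives the pole to the plane: n ∝ (-0.253, -0.368, 0.516).
True dip = arccos(n_z / |n|) = arccos(0.7561) = 40.9°.
Dip direction = azimuth of (n_x, n_y) = atan2(-0.253, -0.368) = 214°.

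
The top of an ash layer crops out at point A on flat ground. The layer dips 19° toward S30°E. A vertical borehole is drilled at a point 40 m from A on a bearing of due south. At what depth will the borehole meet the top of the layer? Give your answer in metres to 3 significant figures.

The hole lies 30° from the dip direction, so the down-dip offset is 40 × cos 30° = 34.64 m.
Depth = down-dip offset × tan(dip) = 34.64 × tan 19° = 34.64 × 0.3443
Depth = 11.93 m

11.9 m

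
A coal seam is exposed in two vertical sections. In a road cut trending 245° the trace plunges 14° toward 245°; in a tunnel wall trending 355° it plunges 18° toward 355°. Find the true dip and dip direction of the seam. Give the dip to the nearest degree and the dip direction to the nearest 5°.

The two traces are lines in the plane: v₁ = (sin 245°·cos 14°, cos 245°·cos 14°, −sin 14°), v₂ = (sin 355°·cos 18°, cos 355°·cos 18°, −sin 18°).
Cross product v₁ × v₂ gives the pole to the plane: n ∝ (-0.356, 0.252, 0.867).
True dip = arccos(n_z / |n|) = arccos(0.8935) = 26.7°.
Dip direction = atan2(-0.356, 0.252) = 305° (azimuth of n's horizontal projection).

true dip 27°, dip direction 305°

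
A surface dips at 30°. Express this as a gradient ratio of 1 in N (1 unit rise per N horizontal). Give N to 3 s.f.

1 : N means tan θ = 1/N, so N = 1/tan 30° = 1/0.5774

1 in 1.73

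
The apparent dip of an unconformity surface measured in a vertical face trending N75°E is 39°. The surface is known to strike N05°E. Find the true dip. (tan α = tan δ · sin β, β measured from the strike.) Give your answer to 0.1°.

40.8°

β = acute angle between strike N05°E and section N75°E = 70°.
tan δ = tan α / sin β = tan 39° / sin 70° = 0.8098 / 0.9397 = 0.8618
δ = arctan(0.8618) = 40.75°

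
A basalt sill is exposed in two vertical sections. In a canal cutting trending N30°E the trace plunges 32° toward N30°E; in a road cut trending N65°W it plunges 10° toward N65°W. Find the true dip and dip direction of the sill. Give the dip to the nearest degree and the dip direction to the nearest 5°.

The two traces are lines in the plane: v₁ = (sin 30°·cos 32°, cos 30°·cos 32°, −sin 32°), v₂ = (sin 295°·cos 10°, cos 295°·cos 10°, −sin 10°).
Cross product v₁ × v₂ gives the pole to the plane: n ∝ (0.093, 0.547, 0.832).
True dip = arccos(n_z / |n|) = arccos(0.8321) = 33.7°.
Dip direction = atan2(0.093, 0.547) = 10° (azimuth of n's horizontal projection).

true dip 34°, dip direction 010°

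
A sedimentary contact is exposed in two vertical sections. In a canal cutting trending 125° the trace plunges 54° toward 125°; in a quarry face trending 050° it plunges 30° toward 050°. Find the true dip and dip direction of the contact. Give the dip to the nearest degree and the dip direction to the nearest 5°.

true dip 54°, dip direction 115°

Each apparent-dip line lies in the plane. As unit vectors (x east, y north, z up), v₁ plunges 54°→125° and v₂ plunges 30°→050°.
n = v₁ × v₂ = (0.619, -0.296, 0.492) (taken with n_z > 0).
Dip δ = arctan(|n_h|/n_z) = arctan(0.686/0.492) = 54.4°.
Dip direction = atan2(0.619, -0.296) = 116° (azimuth of n's horizontal projection).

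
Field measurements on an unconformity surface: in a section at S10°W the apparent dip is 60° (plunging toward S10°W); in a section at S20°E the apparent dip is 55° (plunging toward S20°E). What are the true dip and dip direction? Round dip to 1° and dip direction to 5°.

true dip 60°, dip direction 195°

Represent each trace as a vector plunging at its apparent dip toward its trend (east-north-up frame): v₁ = (-0.087, -0.492, -0.866), v₂ = (0.196, -0.539, -0.819).
Cross product v₁ × v₂ gives the pole to the plane: n ∝ (-0.063, -0.241, 0.143).
Dip δ = arctan(|n_h|/n_z) = arctan(0.249/0.143) = 60.1°.
The horizontal component of n points toward azimuth atan2(n_x, n_y) = 195°, the dip direction.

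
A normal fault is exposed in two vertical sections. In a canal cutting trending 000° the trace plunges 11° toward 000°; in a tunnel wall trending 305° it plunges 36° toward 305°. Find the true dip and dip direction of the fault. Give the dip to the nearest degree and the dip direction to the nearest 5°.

Each apparent-dip line lies in the plane. As unit vectors (x east, y north, z up), v₁ plunges 11°→000° and v₂ plunges 36°→305°.
n = v₁ × v₂ = (-0.488, 0.126, 0.651) (taken with n_z > 0).
Dip δ = arctan(|n_h|/n_z) = arctan(0.505/0.651) = 37.8°.
Dip direction = azimuth of (n_x, n_y) = atan2(-0.488, 0.126) = 285°.

true dip 38°, dip direction 285°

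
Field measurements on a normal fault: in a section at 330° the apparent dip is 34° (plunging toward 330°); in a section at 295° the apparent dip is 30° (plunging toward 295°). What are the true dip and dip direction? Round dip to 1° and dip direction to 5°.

Each apparent-dip line lies in the plane. As unit vectors (x east, y north, z up), v₁ plunges 34°→330° and v₂ plunges 30°→295°.
Cross product v₁ × v₂ gives the pole to the plane: n ∝ (-0.154, 0.232, 0.412).
True dip = arccos(n_z / |n|) = arccos(0.8285) = 34.1°.
Dip direction = azimuth of (n_x, n_y) = atan2(-0.154, 0.232) = 326°.

true dip 34°, dip direction 325°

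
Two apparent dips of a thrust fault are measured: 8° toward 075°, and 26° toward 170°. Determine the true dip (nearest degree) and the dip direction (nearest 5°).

true dip 28°, dip direction 150°

The two traces are lines in the plane: v₁ = (sin 75°·cos 8°, cos 75°·cos 8°, −sin 8°), v₂ = (sin 170°·cos 26°, cos 170°·cos 26°, −sin 26°).
The plane normal is n = v₁ × v₂ ∝ (0.236, -0.398, 0.887).
True dip = arccos(n_z / |n|) = arccos(0.8868) = 27.5°.
Dip direction = atan2(0.236, -0.398) = 149° (azimuth of n's horizontal projection).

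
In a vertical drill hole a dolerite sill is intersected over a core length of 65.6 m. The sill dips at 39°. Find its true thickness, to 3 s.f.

True thickness t = h · cos(dip) = 65.6 × cos 39°
t = 65.6 × 0.7771 = 50.981 m

51.0 m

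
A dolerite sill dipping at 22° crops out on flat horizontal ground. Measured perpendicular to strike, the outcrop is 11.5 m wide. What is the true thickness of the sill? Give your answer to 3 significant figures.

True thickness t = w · sin(dip) = 11.5 × sin 22°
t = 11.5 × 0.3746 = 4.308 m

4.31 m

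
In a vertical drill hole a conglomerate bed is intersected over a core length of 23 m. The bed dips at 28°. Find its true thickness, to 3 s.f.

20.3 m

True thickness t = h · cos(dip) = 23 × cos 28°
t = 23 × 0.8829 = 20.308 m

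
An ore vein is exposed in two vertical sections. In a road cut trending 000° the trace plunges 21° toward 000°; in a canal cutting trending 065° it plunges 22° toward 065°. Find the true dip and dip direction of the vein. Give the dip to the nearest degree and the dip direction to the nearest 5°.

Represent each trace as a vector plunging at its apparent dip toward its trend (east-north-up frame): v₁ = (0.000, 0.934, -0.358), v₂ = (0.840, 0.392, -0.375).
Cross product v₁ × v₂ gives the pole to the plane: n ∝ (0.209, 0.301, 0.785).
Dip δ = arctan(|n_h|/n_z) = arctan(0.367/0.785) = 25.1°.
Dip direction = atan2(0.209, 0.301) = 35° (azimuth of n's horizontal projection).

true dip 25°, dip direction 035°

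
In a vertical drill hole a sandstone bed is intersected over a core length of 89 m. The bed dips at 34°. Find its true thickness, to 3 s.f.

73.8 m

True thickness t = h · cos(dip) = 89 × cos 34°
t = 89 × 0.8290 = 73.784 m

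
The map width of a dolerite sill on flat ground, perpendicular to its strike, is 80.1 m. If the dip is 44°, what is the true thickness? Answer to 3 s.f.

True thickness t = w · sin(dip) = 80.1 × sin 44°
t = 80.1 × 0.6947 = 55.642 m

55.6 m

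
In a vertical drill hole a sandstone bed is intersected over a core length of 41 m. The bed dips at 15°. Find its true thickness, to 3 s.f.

39.6 m

True thickness t = h · cos(dip) = 41 × cos 15°
t = 41 × 0.9659 = 39.603 m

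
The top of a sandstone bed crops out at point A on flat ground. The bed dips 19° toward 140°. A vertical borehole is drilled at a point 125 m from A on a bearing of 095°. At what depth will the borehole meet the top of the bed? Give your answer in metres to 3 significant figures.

The hole lies 45° from the dip direction, so the down-dip offset is 125 × cos 45° = 88.39 m.
Depth = down-dip offset × tan(dip) = 88.39 × tan 19° = 88.39 × 0.3443
Depth = 30.43 m

30.4 m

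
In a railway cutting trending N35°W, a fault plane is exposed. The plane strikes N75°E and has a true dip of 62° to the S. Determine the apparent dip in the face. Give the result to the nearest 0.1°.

60.5°

The strike is N75°E and the section trends N35°W; the acute angle between them is β = 70°.
tan α = tan 62° × sin 70° = 1.8807 × 0.9397 = 1.7673
apparent dip = arctan 1.7673 = 60.50°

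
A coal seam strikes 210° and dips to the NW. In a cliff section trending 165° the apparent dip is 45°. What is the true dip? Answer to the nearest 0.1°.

β = acute angle between strike 210° and section 165° = 45°.
tan δ = tan α / sin β = tan 45° / sin 45° = 1.0000 / 0.7071 = 1.4142
true dip = arctan 1.4142 = 54.74°

54.7°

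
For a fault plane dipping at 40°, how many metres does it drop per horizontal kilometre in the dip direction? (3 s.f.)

839 m

drop per km = 1000 × tan 40° = 1000 × 0.8391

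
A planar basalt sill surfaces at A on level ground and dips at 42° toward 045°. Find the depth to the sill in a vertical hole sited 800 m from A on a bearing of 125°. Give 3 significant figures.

125 m

The hole lies 80° from the dip direction, so the down-dip offset is 800 × cos 80° = 138.92 m.
Depth = down-dip offset × tan(dip) = 138.92 × tan 42° = 138.92 × 0.9004
Depth = 125.08 m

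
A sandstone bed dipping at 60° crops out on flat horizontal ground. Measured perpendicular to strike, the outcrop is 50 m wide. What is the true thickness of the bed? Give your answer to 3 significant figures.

43.3 m

True thickness t = w · sin(dip) = 50 × sin 60°
t = 50 × 0.8660 = 43.301 m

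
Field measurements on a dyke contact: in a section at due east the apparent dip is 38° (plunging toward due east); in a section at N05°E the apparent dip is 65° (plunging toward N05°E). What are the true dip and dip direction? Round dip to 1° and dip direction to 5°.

Represent each trace as a vector plunging at its apparent dip toward its trend (east-north-up frame): v₁ = (0.788, 0.000, -0.616), v₂ = (0.037, 0.421, -0.906).
The plane normal is n = v₁ × v₂ ∝ (0.259, 0.692, 0.332).
True dip = arccos(n_z / |n|) = arccos(0.4098) = 65.8°.
Dip direction = atan2(0.259, 0.692) = 21° (azimuth of n's horizontal projection).

true dip 66°, dip direction 020°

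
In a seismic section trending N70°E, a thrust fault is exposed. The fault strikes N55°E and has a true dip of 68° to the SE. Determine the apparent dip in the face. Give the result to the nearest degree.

The section lies 15° from the strike.
tan(apparent dip) = tan 68° · sin 15° = 0.6406
apparent dip = arctan 0.6406 = 32.64°

33°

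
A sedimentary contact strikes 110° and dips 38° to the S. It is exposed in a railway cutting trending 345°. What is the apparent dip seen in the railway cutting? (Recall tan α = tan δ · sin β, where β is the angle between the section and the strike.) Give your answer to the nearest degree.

33°

The strike is 110° and the section trends 345°; the acute angle between them is β = 55°.
tan α = tan 38° × sin 55° = 0.7813 × 0.8192 = 0.6400
α = arctan(0.6400) = 32.62°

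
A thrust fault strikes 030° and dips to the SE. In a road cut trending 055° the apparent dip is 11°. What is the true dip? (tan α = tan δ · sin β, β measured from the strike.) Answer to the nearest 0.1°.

24.7°

The section is 25° from the strike.
tan δ = tan α / sin β = tan 11° / sin 25° = 0.1944 / 0.4226 = 0.4599
true dip = arctan 0.4599 = 24.70°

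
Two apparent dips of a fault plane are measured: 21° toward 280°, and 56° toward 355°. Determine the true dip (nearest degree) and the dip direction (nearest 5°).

The two traces are lines in the plane: v₁ = (sin 280°·cos 21°, cos 280°·cos 21°, −sin 21°), v₂ = (sin 355°·cos 56°, cos 355°·cos 56°, −sin 56°).
Cross product v₁ × v₂ gives the pole to the plane: n ∝ (-0.065, 0.745, 0.504).
Dip δ = arctan(|n_h|/n_z) = arctan(0.748/0.504) = 56.0°.
Dip direction = atan2(-0.065, 0.745) = 355° (azimuth of n's horizontal projection).

true dip 56°, dip direction 355°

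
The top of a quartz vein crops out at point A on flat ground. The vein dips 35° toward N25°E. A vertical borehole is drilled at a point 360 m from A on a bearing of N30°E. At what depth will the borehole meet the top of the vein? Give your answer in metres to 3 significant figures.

251 m

The hole lies 5° from the dip direction, so the down-dip offset is 360 × cos 5° = 358.63 m.
Depth = down-dip offset × tan(dip) = 358.63 × tan 35° = 358.63 × 0.7002
Depth = 251.12 m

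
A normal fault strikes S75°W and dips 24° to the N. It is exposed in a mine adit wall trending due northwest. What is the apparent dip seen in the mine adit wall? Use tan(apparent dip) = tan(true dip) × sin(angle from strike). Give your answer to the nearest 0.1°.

Angle between strike (S75°W) and section (due northwest): β = 60°.
tan(apparent dip) = tan 24° · sin 60° = 0.3856
apparent dip = arctan 0.3856 = 21.09°

21.1°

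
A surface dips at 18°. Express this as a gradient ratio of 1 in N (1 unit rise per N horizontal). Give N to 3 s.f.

1 in 3.08

1 : N means tan θ = 1/N, so N = 1/tan 18° = 1/0.3249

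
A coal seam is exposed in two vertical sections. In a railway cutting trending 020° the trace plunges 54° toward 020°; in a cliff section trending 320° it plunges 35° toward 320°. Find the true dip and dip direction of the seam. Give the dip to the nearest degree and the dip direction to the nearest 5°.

Each apparent-dip line lies in the plane. As unit vectors (x east, y north, z up), v₁ plunges 54°→020° and v₂ plunges 35°→320°.
Cross product v₁ × v₂ gives the pole to the plane: n ∝ (0.191, 0.541, 0.417).
tan δ = √(n_x²+n_y²)/n_z = 0.574/0.417, so δ = 54.0°.
Dip direction = azimuth of (n_x, n_y) = atan2(0.191, 0.541) = 19°.

true dip 54°, dip direction 020°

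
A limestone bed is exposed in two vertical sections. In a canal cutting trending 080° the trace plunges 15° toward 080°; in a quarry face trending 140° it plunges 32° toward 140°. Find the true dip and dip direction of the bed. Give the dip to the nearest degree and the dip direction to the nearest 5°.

Each apparent-dip line lies in the plane. As unit vectors (x east, y north, z up), v₁ plunges 15°→080° and v₂ plunges 32°→140°.
n = v₁ × v₂ = (0.257, -0.363, 0.709) (taken with n_z > 0).
tan δ = √(n_x²+n_y²)/n_z = 0.445/0.709, so δ = 32.1°.
Dip direction = azimuth of (n_x, n_y) = atan2(0.257, -0.363) = 145°.

true dip 32°, dip direction 145°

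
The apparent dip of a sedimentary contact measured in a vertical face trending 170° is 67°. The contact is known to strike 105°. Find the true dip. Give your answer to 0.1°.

69.0°

β = acute angle between strike 105° and section 170° = 65°.
tan δ = tan α / sin β = tan 67° / sin 65° = 2.3559 / 0.9063 = 2.5994
δ = arctan(2.5994) = 68.96°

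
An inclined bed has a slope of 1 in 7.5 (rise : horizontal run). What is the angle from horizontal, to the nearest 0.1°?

tan θ = 1/7.5 = 0.1333
θ = arctan(0.1333) = 7.59°

7.6°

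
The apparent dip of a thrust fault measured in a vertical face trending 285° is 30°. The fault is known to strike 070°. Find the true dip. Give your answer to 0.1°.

45.2°

β = acute angle between strike 070° and section 285° = 35°.
tan δ = tan α / sin β = tan 30° / sin 35° = 0.5774 / 0.5736 = 1.0066
true dip = arctan 1.0066 = 45.19°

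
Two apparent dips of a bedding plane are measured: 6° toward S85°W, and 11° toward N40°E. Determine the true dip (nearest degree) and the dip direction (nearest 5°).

Each apparent-dip line lies in the plane. As unit vectors (x east, y north, z up), v₁ plunges 6°→S85°W and v₂ plunges 11°→N40°E.
Cross product v₁ × v₂ gives the pole to the plane: n ∝ (-0.095, 0.255, 0.690).
Dip δ = arctan(|n_h|/n_z) = arctan(0.272/0.690) = 21.5°.
Dip direction = atan2(-0.095, 0.255) = 340° (azimuth of n's horizontal projection).

true dip 22°, dip direction 340°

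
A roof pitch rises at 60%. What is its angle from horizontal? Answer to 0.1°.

tan θ = 60/100 = 0.6000
θ = arctan(0.6000) = 30.96°

31.0°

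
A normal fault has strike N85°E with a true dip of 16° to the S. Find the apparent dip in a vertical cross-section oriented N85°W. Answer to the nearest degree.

The strike is N85°E and the section trends N85°W; the acute angle between them is β = 10°.
tan(apparent dip) = tan 16° · sin 10° = 0.0498
α = arctan(0.0498) = 2.85°

3°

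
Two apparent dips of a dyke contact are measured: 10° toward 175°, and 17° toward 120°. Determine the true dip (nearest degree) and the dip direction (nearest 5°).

true dip 17°, dip direction 120°

The two traces are lines in the plane: v₁ = (sin 175°·cos 10°, cos 175°·cos 10°, −sin 10°), v₂ = (sin 120°·cos 17°, cos 120°·cos 17°, −sin 17°).
Cross product v₁ × v₂ gives the pole to the plane: n ∝ (0.204, -0.119, 0.771).
True dip = arccos(n_z / |n|) = arccos(0.9563) = 17.0°.
Dip direction = azimuth of (n_x, n_y) = atan2(0.204, -0.119) = 120°.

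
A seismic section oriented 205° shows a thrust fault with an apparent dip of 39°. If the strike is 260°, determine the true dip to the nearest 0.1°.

The section is 55° from the strike.
tan(true dip) = tan 39° / sin 55° = 0.9886
true dip = arctan 0.9886 = 44.67°

44.7°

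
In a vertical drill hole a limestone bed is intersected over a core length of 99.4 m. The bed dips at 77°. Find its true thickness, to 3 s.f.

22.4 m

True thickness t = h · cos(dip) = 99.4 × cos 77°
t = 99.4 × 0.2250 = 22.360 m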